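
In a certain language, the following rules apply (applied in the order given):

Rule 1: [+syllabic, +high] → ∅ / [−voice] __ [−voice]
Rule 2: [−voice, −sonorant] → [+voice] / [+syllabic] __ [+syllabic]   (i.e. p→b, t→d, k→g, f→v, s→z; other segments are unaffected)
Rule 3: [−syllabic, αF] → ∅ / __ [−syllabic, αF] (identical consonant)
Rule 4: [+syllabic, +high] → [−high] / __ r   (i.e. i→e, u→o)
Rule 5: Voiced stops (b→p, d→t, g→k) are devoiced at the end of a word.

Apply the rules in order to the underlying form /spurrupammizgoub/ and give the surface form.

Rule 1 (high vowel syncope): no segment meets the environment; /spurrupammizgoub/ is unchanged.
Rule 2 (intervocalic voicing): /p/ is a voiceless obstruent between vowels /u/ and /a/, so it voices to [b]. /spurrupammizgoub/ → spurrubammizgoub.
Rule 3 (degemination): /rr/ is a geminate; the first /r/ deletes. /mm/ is a geminate; the first /m/ deletes. /spurrubammizgoub/ → spurubamizgoub.
Rule 4 (pre-rhotic lowering): /u/ is a high vowel immediately before /r/, so it lowers to [o]. /spurubamizgoub/ → sporubamizgoub.
Rule 5 (final devoicing): /b/ is a voiced stop in word-final position, so it devoices to [p]. /sporubamizgoub/ → sporubamizgoup.

sporubamizgoup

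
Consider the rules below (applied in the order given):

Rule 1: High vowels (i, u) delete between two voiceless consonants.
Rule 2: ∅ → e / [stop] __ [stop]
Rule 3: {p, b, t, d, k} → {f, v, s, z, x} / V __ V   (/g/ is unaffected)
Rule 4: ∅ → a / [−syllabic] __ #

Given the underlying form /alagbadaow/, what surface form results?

alagevazaowa

Rule 1 (high vowel syncope): no segment meets the environment; /alagbadaow/ is unchanged.
Rule 2 (stop-cluster e-epenthesis): /g/ and /b/ form a stop–stop cluster, so [e] is inserted between them. /alagbadaow/ → alagebadaow.
Rule 3 (intervocalic spirantization): /b/ is a stop between vowels /e/ and /a/, so it spirantizes to the fricative [v]. /d/ is a stop between vowels /a/ and /a/, so it spirantizes to the fricative [z]. /alagebadaow/ → alagevazaow.
Rule 4 (final a-epenthesis): the form ends in the consonant /w/, so [a] is inserted word-finally. /alagevazaow/ → alagevazaowa.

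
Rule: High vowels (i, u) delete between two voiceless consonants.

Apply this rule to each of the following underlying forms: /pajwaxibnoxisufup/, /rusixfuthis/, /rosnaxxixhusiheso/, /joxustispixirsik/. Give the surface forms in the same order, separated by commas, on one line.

pajwaxibnoxsfp, rusxfths, rosnaxxxhsheso, joxstspxirsk

/pajwaxibnoxisufup/: /i/ is a high vowel flanked by voiceless consonants /x/ and /s/, so it deletes. /u/ is a high vowel flanked by voiceless consonants /s/ and /f/, so it deletes. /u/ is a high vowel flanked by voiceless consonants /f/ and /p/, so it deletes. → [pajwaxibnoxsfp].
/rusixfuthis/: /i/ is a high vowel flanked by voiceless consonants /s/ and /x/, so it deletes. /u/ is a high vowel flanked by voiceless consonants /f/ and /t/, so it deletes. /i/ is a high vowel flanked by voiceless consonants /h/ and /s/, so it deletes. → [rusxfths].
/rosnaxxixhusiheso/: /i/ is a high vowel flanked by voiceless consonants /x/ and /x/, so it deletes. /u/ is a high vowel flanked by voiceless consonants /h/ and /s/, so it deletes. /i/ is a high vowel flanked by voiceless consonants /s/ and /h/, so it deletes. → [rosnaxxxhsheso].
/joxustispixirsik/: /u/ is a high vowel flanked by voiceless consonants /x/ and /s/, so it deletes. /i/ is a high vowel flanked by voiceless consonants /t/ and /s/, so it deletes. /i/ is a high vowel flanked by voiceless consonants /p/ and /x/, so it deletes. /i/ is a high vowel flanked by voiceless consonants /s/ and /k/, so it deletes. → [joxstspxirsk].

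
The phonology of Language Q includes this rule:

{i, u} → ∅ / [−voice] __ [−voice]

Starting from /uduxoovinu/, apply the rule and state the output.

No segment of /uduxoovinu/ meets the structural description of the rule, so the form surfaces unchanged.

uduxoovinu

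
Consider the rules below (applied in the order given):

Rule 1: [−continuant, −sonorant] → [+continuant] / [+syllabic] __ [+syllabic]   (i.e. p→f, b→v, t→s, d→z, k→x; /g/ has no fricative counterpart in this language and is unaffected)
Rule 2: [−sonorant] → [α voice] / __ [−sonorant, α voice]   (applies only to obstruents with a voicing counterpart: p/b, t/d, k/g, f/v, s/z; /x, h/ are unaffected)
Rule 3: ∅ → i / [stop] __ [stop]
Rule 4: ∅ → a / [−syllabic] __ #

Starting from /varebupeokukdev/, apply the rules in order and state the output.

Rule 1 (intervocalic spirantization): /b/ is a stop between vowels /e/ and /u/, so it spirantizes to the fricative [v]. /p/ is a stop between vowels /u/ and /e/, so it spirantizes to the fricative [f]. /k/ is a stop between vowels /o/ and /u/, so it spirantizes to the fricative [x]. /varebupeokukdev/ → varevufeoxukdev.
Rule 2 (regressive voicing assimilation): /k/ precedes the voiced obstruent /d/, so it voices to [g] by assimilation. /varevufeoxukdev/ → varevufeoxugdev.
Rule 3 (stop-cluster i-epenthesis): /g/ and /d/ form a stop–stop cluster, so [i] is inserted between them. /varevufeoxugdev/ → varevufeoxugidev.
Rule 4 (final a-epenthesis): the form ends in the consonant /v/, so [a] is inserted word-finally. /varevufeoxugidev/ → varevufeoxugideva.

varevufeoxugideva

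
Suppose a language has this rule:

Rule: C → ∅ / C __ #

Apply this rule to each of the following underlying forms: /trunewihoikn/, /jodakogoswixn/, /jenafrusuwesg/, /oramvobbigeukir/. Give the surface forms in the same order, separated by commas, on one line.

trunewihoik, jodakogoswix, jenafrusuwes, oramvobbigeukir

/trunewihoikn/: /n/ is the second consonant of a word-final cluster /kn/, so it deletes. → [trunewihoik].
/jodakogoswixn/: /n/ is the second consonant of a word-final cluster /xn/, so it deletes. → [jodakogoswix].
/jenafrusuwesg/: /g/ is the second consonant of a word-final cluster /sg/, so it deletes. → [jenafrusuwes].
/oramvobbigeukir/: the rule's environment is not met; surfaces unchanged as [oramvobbigeukir].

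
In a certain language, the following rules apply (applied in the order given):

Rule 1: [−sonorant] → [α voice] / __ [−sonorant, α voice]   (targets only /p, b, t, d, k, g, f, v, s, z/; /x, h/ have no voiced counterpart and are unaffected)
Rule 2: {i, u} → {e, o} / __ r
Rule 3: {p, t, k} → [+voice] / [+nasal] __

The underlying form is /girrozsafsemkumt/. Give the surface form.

gerrossafsemgumd

Rule 1 (regressive voicing assimilation): /z/ precedes the voiceless obstruent /s/, so it devoices to [s] by assimilation. /girrozsafsemkumt/ → girrossafsemkumt.
Rule 2 (pre-rhotic lowering): /i/ is a high vowel immediately before /r/, so it lowers to [e]. /girrossafsemkumt/ → gerrossafsemkumt.
Rule 3 (post-nasal voicing): /k/ is a voiceless stop immediately after the nasal /m/, so it voices to [g]. /t/ is a voiceless stop immediately after the nasal /m/, so it voices to [d]. /gerrossafsemkumt/ → gerrossafsemgumd.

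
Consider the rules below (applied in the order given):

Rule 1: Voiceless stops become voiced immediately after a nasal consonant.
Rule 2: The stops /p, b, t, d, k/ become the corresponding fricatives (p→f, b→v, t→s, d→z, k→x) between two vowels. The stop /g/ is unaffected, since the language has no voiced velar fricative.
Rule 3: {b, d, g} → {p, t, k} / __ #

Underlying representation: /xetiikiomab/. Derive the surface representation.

Rule 1 (post-nasal voicing): no segment meets the environment; /xetiikiomab/ is unchanged.
Rule 2 (intervocalic spirantization): /t/ is a stop between vowels /e/ and /i/, so it spirantizes to the fricative [s]. /k/ is a stop between vowels /i/ and /i/, so it spirantizes to the fricative [x]. /xetiikiomab/ → xesiixiomab.
Rule 3 (final devoicing): /b/ is a voiced stop in word-final position, so it devoices to [p]. /xesiixiomab/ → xesiixiomap.

xesiixiomap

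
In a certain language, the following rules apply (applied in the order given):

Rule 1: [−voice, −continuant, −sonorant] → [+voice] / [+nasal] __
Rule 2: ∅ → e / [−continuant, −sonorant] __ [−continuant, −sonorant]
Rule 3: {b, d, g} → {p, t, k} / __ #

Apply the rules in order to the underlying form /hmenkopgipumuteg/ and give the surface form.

hmengopegipumutek

Rule 1 (post-nasal voicing): /k/ is a voiceless stop immediately after the nasal /n/, so it voices to [g]. /hmenkopgipumuteg/ → hmengopgipumuteg.
Rule 2 (stop-cluster e-epenthesis): /p/ and /g/ form a stop–stop cluster, so [e] is inserted between them. /hmengopgipumuteg/ → hmengopegipumuteg.
Rule 3 (final devoicing): /g/ is a voiced stop in word-final position, so it devoices to [k]. /hmengopegipumuteg/ → hmengopegipumutek.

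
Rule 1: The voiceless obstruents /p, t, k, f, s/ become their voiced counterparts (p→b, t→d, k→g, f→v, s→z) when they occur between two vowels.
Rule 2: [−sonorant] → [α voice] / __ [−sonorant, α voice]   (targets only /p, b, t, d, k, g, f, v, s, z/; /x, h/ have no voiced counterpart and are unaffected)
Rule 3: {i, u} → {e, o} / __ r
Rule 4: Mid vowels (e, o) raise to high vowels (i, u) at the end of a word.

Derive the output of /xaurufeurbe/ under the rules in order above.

Rule 1 (intervocalic voicing): /f/ is a voiceless obstruent between vowels /u/ and /e/, so it voices to [v]. /xaurufeurbe/ → xauruveurbe.
Rule 2 (regressive voicing assimilation): no segment meets the environment; /xauruveurbe/ is unchanged.
Rule 3 (pre-rhotic lowering): /u/ is a high vowel immediately before /r/, so it lowers to [o]. /u/ is a high vowel immediately before /r/, so it lowers to [o]. /xauruveurbe/ → xaoruveorbe.
Rule 4 (final vowel raising): /e/ is a mid vowel in word-final position, so it raises to [i]. /xaoruveorbe/ → xaoruveorbi.

xaoruveorbi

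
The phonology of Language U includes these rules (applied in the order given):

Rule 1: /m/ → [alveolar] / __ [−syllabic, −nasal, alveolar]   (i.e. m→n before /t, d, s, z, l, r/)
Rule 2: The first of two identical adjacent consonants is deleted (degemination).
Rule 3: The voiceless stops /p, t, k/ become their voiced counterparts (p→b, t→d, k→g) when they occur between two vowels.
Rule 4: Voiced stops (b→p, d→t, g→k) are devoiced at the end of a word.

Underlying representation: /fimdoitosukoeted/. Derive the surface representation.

Rule 1 (nasal place assimilation): /m/ precedes the alveolar consonant /d/, so it assimilates in place to [n]. /fimdoitosukoeted/ → findoitosukoeted.
Rule 2 (degemination): no segment meets the environment; /findoitosukoeted/ is unchanged.
Rule 3 (intervocalic voicing): /t/ is a voiceless stop between vowels /i/ and /o/, so it voices to [d]. /k/ is a voiceless stop between vowels /u/ and /o/, so it voices to [g]. /t/ is a voiceless stop between vowels /e/ and /e/, so it voices to [d]. /findoitosukoeted/ → findoidosugoeded.
Rule 4 (final devoicing): /d/ is a voiced stop in word-final position, so it devoices to [t]. /findoidosugoeded/ → findoidosugoedet.

findoidosugoedet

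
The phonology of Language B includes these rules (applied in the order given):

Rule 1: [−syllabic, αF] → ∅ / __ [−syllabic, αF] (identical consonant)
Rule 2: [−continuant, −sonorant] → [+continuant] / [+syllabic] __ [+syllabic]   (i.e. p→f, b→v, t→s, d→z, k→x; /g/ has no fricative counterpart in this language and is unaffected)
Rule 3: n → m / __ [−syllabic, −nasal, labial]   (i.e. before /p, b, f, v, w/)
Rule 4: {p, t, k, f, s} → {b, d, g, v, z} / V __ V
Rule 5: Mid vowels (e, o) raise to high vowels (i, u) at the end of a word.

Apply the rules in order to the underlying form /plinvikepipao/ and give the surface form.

plimvixevivau

Rule 1 (degemination): no segment meets the environment; /plinvikepipao/ is unchanged.
Rule 2 (intervocalic spirantization): /k/ is a stop between vowels /i/ and /e/, so it spirantizes to the fricative [x]. /p/ is a stop between vowels /e/ and /i/, so it spirantizes to the fricative [f]. /p/ is a stop between vowels /i/ and /a/, so it spirantizes to the fricative [f]. /plinvikepipao/ → plinvixefifao.
Rule 3 (nasal place assimilation): /n/ precedes the labial consonant /v/, so it assimilates in place to [m]. /plinvixefifao/ → plimvixefifao.
Rule 4 (intervocalic voicing): /f/ is a voiceless obstruent between vowels /e/ and /i/, so it voices to [v]. /f/ is a voiceless obstruent between vowels /i/ and /a/, so it voices to [v]. /plimvixefifao/ → plimvixevivao.
Rule 5 (final vowel raising): /o/ is a mid vowel in word-final position, so it raises to [u]. /plimvixevivao/ → plimvixevivau.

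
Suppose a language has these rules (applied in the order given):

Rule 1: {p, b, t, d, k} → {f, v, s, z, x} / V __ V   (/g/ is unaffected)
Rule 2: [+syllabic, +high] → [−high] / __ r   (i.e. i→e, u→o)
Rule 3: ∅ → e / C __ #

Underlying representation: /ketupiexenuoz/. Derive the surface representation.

Rule 1 (intervocalic spirantization): /t/ is a stop between vowels /e/ and /u/, so it spirantizes to the fricative [s]. /p/ is a stop between vowels /u/ and /i/, so it spirantizes to the fricative [f]. /ketupiexenuoz/ → kesufiexenuoz.
Rule 2 (pre-rhotic lowering): no segment meets the environment; /kesufiexenuoz/ is unchanged.
Rule 3 (final e-epenthesis): the form ends in the consonant /z/, so [e] is inserted word-finally. /kesufiexenuoz/ → kesufiexenuoze.

kesufiexenuoze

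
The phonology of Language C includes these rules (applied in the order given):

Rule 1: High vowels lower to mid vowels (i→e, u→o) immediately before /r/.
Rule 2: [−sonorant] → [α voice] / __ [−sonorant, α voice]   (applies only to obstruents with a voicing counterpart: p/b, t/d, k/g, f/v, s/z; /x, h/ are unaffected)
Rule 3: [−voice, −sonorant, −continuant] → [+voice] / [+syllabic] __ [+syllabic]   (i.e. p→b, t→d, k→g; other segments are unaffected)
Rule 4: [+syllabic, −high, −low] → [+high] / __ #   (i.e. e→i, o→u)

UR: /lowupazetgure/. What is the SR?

lowubazedgori

Rule 1 (pre-rhotic lowering): /u/ is a high vowel immediately before /r/, so it lowers to [o]. /lowupazetgure/ → lowupazetgore.
Rule 2 (regressive voicing assimilation): /t/ precedes the voiced obstruent /g/, so it voices to [d] by assimilation. /lowupazetgore/ → lowupazedgore.
Rule 3 (intervocalic voicing): /p/ is a voiceless stop between vowels /u/ and /a/, so it voices to [b]. /lowupazedgore/ → lowubazedgore.
Rule 4 (final vowel raising): /e/ is a mid vowel in word-final position, so it raises to [i]. /lowubazedgore/ → lowubazedgori.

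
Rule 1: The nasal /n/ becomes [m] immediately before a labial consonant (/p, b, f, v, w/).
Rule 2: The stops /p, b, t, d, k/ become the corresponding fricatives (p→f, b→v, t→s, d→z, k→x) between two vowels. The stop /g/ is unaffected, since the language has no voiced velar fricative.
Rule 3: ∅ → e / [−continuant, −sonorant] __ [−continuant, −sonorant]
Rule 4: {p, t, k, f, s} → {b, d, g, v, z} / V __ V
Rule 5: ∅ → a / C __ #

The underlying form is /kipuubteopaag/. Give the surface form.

kivuubedeovaaga

Rule 1 (nasal place assimilation): no segment meets the environment; /kipuubteopaag/ is unchanged.
Rule 2 (intervocalic spirantization): /p/ is a stop between vowels /i/ and /u/, so it spirantizes to the fricative [f]. /p/ is a stop between vowels /o/ and /a/, so it spirantizes to the fricative [f]. /kipuubteopaag/ → kifuubteofaag.
Rule 3 (stop-cluster e-epenthesis): /b/ and /t/ form a stop–stop cluster, so [e] is inserted between them. /kifuubteofaag/ → kifuubeteofaag.
Rule 4 (intervocalic voicing): /f/ is a voiceless obstruent between vowels /i/ and /u/, so it voices to [v]. /t/ is a voiceless obstruent between vowels /e/ and /e/, so it voices to [d]. /f/ is a voiceless obstruent between vowels /o/ and /a/, so it voices to [v]. /kifuubeteofaag/ → kivuubedeovaag.
Rule 5 (final a-epenthesis): the form ends in the consonant /g/, so [a] is inserted word-finally. /kivuubedeovaag/ → kivuubedeovaaga.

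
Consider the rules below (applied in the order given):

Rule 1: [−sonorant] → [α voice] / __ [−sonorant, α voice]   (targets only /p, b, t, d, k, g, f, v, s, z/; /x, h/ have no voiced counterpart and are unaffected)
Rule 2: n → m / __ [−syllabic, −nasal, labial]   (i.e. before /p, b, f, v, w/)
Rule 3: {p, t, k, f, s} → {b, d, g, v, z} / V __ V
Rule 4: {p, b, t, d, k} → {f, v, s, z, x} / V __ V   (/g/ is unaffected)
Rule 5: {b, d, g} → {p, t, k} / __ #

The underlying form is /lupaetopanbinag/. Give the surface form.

luvaezovambinak

Rule 1 (regressive voicing assimilation): no segment meets the environment; /lupaetopanbinag/ is unchanged.
Rule 2 (nasal place assimilation): /n/ precedes the labial consonant /b/, so it assimilates in place to [m]. /lupaetopanbinag/ → lupaetopambinag.
Rule 3 (intervocalic voicing): /p/ is a voiceless obstruent between vowels /u/ and /a/, so it voices to [b]. /t/ is a voiceless obstruent between vowels /e/ and /o/, so it voices to [d]. /p/ is a voiceless obstruent between vowels /o/ and /a/, so it voices to [b]. /lupaetopambinag/ → lubaedobambinag.
Rule 4 (intervocalic spirantization): /b/ is a stop between vowels /u/ and /a/, so it spirantizes to the fricative [v]. /d/ is a stop between vowels /e/ and /o/, so it spirantizes to the fricative [z]. /b/ is a stop between vowels /o/ and /a/, so it spirantizes to the fricative [v]. /lubaedobambinag/ → luvaezovambinag.
Rule 5 (final devoicing): /g/ is a voiced stop in word-final position, so it devoices to [k]. /luvaezovambinag/ → luvaezovambinak.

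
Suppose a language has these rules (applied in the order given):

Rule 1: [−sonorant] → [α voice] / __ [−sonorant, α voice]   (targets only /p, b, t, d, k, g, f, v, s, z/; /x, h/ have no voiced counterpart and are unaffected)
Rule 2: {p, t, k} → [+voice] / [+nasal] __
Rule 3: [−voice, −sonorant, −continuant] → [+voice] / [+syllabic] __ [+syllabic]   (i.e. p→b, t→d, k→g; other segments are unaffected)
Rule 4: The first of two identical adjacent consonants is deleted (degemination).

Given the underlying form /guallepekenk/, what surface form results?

gualebegeng

Rule 1 (regressive voicing assimilation): no segment meets the environment; /guallepekenk/ is unchanged.
Rule 2 (post-nasal voicing): /k/ is a voiceless stop immediately after the nasal /n/, so it voices to [g]. /guallepekenk/ → guallepekeng.
Rule 3 (intervocalic voicing): /p/ is a voiceless stop between vowels /e/ and /e/, so it voices to [b]. /k/ is a voiceless stop between vowels /e/ and /e/, so it voices to [g]. /guallepekeng/ → guallebegeng.
Rule 4 (degemination): /ll/ is a geminate; the first /l/ deletes. /guallebegeng/ → gualebegeng.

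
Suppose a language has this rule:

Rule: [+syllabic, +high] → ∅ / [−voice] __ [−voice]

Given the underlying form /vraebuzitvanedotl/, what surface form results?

No segment of /vraebuzitvanedotl/ meets the structural description of the rule, so the form surfaces unchanged.

vraebuzitvanedotl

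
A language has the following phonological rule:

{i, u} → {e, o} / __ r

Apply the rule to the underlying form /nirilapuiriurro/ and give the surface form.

nerilapueriorro

Scanning /nirilapuiriurro/: /i/ is a high vowel immediately before /r/, so it lowers to [e]; /i/ at position 4 is not in the conditioning environment; /u/ at position 8 is not in the conditioning environment; /i/ is a high vowel immediately before /r/, so it lowers to [e]; /i/ at position 11 is not in the conditioning environment; /u/ is a high vowel immediately before /r/, so it lowers to [o].
Result: [nerilapueriorro].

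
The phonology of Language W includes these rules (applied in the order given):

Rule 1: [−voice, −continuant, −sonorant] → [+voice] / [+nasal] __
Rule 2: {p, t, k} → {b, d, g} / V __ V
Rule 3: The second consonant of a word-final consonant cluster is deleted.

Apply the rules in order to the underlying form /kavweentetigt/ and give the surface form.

kavweendedig

Rule 1 (post-nasal voicing): /t/ is a voiceless stop immediately after the nasal /n/, so it voices to [d]. /kavweentetigt/ → kavweendetigt.
Rule 2 (intervocalic voicing): /t/ is a voiceless stop between vowels /e/ and /i/, so it voices to [d]. /kavweendetigt/ → kavweendedigt.
Rule 3 (final cluster simplification): /t/ is the second consonant of a word-final cluster /gt/, so it deletes. /kavweendedigt/ → kavweendedig.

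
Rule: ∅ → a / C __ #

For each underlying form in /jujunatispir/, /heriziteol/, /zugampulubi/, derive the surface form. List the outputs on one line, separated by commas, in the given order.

jujunatispira, heriziteola, zugampulubi

/jujunatispir/: the form ends in the consonant /r/, so [a] is inserted word-finally. → [jujunatispira].
/heriziteol/: the form ends in the consonant /l/, so [a] is inserted word-finally. → [heriziteola].
/zugampulubi/: the rule's environment is not met; surfaces unchanged as [zugampulubi].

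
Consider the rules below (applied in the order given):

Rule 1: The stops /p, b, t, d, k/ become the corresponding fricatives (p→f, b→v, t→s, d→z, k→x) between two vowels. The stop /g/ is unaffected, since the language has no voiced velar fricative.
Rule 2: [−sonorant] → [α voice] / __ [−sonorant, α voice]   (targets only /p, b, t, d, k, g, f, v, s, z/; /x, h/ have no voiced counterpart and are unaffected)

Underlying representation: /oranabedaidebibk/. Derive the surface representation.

Rule 1 (intervocalic spirantization): /b/ is a stop between vowels /a/ and /e/, so it spirantizes to the fricative [v]. /d/ is a stop between vowels /e/ and /a/, so it spirantizes to the fricative [z]. /d/ is a stop between vowels /i/ and /e/, so it spirantizes to the fricative [z]. /b/ is a stop between vowels /e/ and /i/, so it spirantizes to the fricative [v]. /oranabedaidebibk/ → oranavezaizevibk.
Rule 2 (regressive voicing assimilation): /b/ precedes the voiceless obstruent /k/, so it devoices to [p] by assimilation. /oranavezaizevibk/ → oranavezaizevipk.

oranavezaizevipk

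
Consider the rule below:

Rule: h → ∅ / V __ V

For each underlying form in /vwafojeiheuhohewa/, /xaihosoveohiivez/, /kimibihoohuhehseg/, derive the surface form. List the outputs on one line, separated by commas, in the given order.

vwafojeieuoewa, xaiosoveoiivez, kimibioouehseg

/vwafojeiheuhohewa/: /h/ occurs between vowels /i/ and /e/, so it deletes. /h/ occurs between vowels /u/ and /o/, so it deletes. /h/ occurs between vowels /o/ and /e/, so it deletes. → [vwafojeieuoewa].
/xaihosoveohiivez/: /h/ occurs between vowels /i/ and /o/, so it deletes. /h/ occurs between vowels /o/ and /i/, so it deletes. → [xaiosoveoiivez].
/kimibihoohuhehseg/: /h/ occurs between vowels /i/ and /o/, so it deletes. /h/ occurs between vowels /o/ and /u/, so it deletes. /h/ occurs between vowels /u/ and /e/, so it deletes. → [kimibioouehseg].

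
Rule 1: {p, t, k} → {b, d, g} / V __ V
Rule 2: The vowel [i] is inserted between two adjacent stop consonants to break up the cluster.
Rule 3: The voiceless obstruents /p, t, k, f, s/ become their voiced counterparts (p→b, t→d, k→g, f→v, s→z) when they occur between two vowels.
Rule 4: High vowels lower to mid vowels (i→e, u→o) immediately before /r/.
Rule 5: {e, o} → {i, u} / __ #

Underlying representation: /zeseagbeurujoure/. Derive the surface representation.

Rule 1 (intervocalic voicing): no segment meets the environment; /zeseagbeurujoure/ is unchanged.
Rule 2 (stop-cluster i-epenthesis): /g/ and /b/ form a stop–stop cluster, so [i] is inserted between them. /zeseagbeurujoure/ → zeseagibeurujoure.
Rule 3 (intervocalic voicing): /s/ is a voiceless obstruent between vowels /e/ and /e/, so it voices to [z]. /zeseagibeurujoure/ → zezeagibeurujoure.
Rule 4 (pre-rhotic lowering): /u/ is a high vowel immediately before /r/, so it lowers to [o]. /u/ is a high vowel immediately before /r/, so it lowers to [o]. /zezeagibeurujoure/ → zezeagibeorujoore.
Rule 5 (final vowel raising): /e/ is a mid vowel in word-final position, so it raises to [i]. /zezeagibeorujoore/ → zezeagibeorujoori.

zezeagibeorujoori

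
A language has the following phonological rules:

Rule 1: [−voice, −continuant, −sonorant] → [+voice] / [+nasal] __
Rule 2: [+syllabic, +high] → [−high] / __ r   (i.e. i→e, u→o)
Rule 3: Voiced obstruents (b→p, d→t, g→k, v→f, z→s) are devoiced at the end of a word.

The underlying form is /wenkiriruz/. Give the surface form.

Rule 1 (post-nasal voicing): /k/ is a voiceless stop immediately after the nasal /n/, so it voices to [g]. /wenkiriruz/ → wengiriruz.
Rule 2 (pre-rhotic lowering): /i/ is a high vowel immediately before /r/, so it lowers to [e]. /i/ is a high vowel immediately before /r/, so it lowers to [e]. /wengiriruz/ → wengereruz.
Rule 3 (final devoicing): /z/ is a voiced obstruent in word-final position, so it devoices to [s]. /wengereruz/ → wengererus.

wengererus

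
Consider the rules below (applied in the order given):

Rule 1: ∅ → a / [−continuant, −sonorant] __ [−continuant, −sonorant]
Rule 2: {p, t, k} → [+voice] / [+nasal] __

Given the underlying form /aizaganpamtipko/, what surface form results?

Rule 1 (stop-cluster a-epenthesis): /p/ and /k/ form a stop–stop cluster, so [a] is inserted between them. /aizaganpamtipko/ → aizaganpamtipako.
Rule 2 (post-nasal voicing): /p/ is a voiceless stop immediately after the nasal /n/, so it voices to [b]. /t/ is a voiceless stop immediately after the nasal /m/, so it voices to [d]. /aizaganpamtipako/ → aizaganbamdipako.

aizaganbamdipako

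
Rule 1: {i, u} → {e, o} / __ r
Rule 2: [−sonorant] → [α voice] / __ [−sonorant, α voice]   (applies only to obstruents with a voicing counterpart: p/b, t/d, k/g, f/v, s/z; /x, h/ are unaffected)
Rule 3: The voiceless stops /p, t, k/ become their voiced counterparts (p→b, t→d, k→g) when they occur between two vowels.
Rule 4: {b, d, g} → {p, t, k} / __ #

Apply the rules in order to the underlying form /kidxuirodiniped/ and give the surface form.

Rule 1 (pre-rhotic lowering): /i/ is a high vowel immediately before /r/, so it lowers to [e]. /kidxuirodiniped/ → kidxuerodiniped.
Rule 2 (regressive voicing assimilation): /d/ precedes the voiceless obstruent /x/, so it devoices to [t] by assimilation. /kidxuerodiniped/ → kitxuerodiniped.
Rule 3 (intervocalic voicing): /p/ is a voiceless stop between vowels /i/ and /e/, so it voices to [b]. /kitxuerodiniped/ → kitxuerodinibed.
Rule 4 (final devoicing): /d/ is a voiced stop in word-final position, so it devoices to [t]. /kitxuerodinibed/ → kitxuerodinibet.

kitxuerodinibet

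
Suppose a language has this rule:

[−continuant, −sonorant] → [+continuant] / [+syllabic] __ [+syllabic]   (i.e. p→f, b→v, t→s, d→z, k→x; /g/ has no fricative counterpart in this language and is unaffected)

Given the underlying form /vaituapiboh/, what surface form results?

/t/ is a stop between vowels /i/ and /u/, so it spirantizes to the fricative [s].
/p/ is a stop between vowels /a/ and /i/, so it spirantizes to the fricative [f].
/b/ is a stop between vowels /i/ and /o/, so it spirantizes to the fricative [v].
Surface form: [vaisuafivoh].

vaisuafivoh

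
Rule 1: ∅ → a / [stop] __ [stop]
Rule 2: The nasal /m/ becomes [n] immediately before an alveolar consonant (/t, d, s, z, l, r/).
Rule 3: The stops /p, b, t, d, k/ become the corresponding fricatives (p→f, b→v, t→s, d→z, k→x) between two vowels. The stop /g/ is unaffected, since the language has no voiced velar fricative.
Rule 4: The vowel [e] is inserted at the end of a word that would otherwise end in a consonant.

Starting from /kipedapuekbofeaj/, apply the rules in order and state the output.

kifezafuexavofeaje

Rule 1 (stop-cluster a-epenthesis): /k/ and /b/ form a stop–stop cluster, so [a] is inserted between them. /kipedapuekbofeaj/ → kipedapuekabofeaj.
Rule 2 (nasal place assimilation): no segment meets the environment; /kipedapuekabofeaj/ is unchanged.
Rule 3 (intervocalic spirantization): /p/ is a stop between vowels /i/ and /e/, so it spirantizes to the fricative [f]. /d/ is a stop between vowels /e/ and /a/, so it spirantizes to the fricative [z]. /p/ is a stop between vowels /a/ and /u/, so it spirantizes to the fricative [f]. /k/ is a stop between vowels /e/ and /a/, so it spirantizes to the fricative [x]. /b/ is a stop between vowels /a/ and /o/, so it spirantizes to the fricative [v]. /kipedapuekabofeaj/ → kifezafuexavofeaj.
Rule 4 (final e-epenthesis): the form ends in the consonant /j/, so [e] is inserted word-finally. /kifezafuexavofeaj/ → kifezafuexavofeaje.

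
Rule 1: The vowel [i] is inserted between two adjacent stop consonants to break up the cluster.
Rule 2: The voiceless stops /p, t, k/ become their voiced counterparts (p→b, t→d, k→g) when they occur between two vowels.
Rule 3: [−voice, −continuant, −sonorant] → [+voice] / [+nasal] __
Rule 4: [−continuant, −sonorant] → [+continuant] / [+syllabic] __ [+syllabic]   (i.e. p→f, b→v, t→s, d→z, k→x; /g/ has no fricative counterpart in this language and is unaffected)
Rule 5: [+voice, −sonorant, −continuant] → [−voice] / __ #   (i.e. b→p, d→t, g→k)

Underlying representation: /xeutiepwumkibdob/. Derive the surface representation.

Rule 1 (stop-cluster i-epenthesis): /b/ and /d/ form a stop–stop cluster, so [i] is inserted between them. /xeutiepwumkibdob/ → xeutiepwumkibidob.
Rule 2 (intervocalic voicing): /t/ is a voiceless stop between vowels /u/ and /i/, so it voices to [d]. /xeutiepwumkibidob/ → xeudiepwumkibidob.
Rule 3 (post-nasal voicing): /k/ is a voiceless stop immediately after the nasal /m/, so it voices to [g]. /xeudiepwumkibidob/ → xeudiepwumgibidob.
Rule 4 (intervocalic spirantization): /d/ is a stop between vowels /u/ and /i/, so it spirantizes to the fricative [z]. /b/ is a stop between vowels /i/ and /i/, so it spirantizes to the fricative [v]. /d/ is a stop between vowels /i/ and /o/, so it spirantizes to the fricative [z]. /xeudiepwumgibidob/ → xeuziepwumgivizob.
Rule 5 (final devoicing): /b/ is a voiced stop in word-final position, so it devoices to [p]. /xeuziepwumgivizob/ → xeuziepwumgivizop.

xeuziepwumgivizop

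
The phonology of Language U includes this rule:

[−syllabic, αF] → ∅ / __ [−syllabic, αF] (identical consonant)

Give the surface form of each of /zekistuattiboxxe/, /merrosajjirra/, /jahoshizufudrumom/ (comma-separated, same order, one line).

/zekistuattiboxxe/: /tt/ is a geminate; the first /t/ deletes. /xx/ is a geminate; the first /x/ deletes. → [zekistuatiboxe].
/merrosajjirra/: /rr/ is a geminate; the first /r/ deletes. /jj/ is a geminate; the first /j/ deletes. /rr/ is a geminate; the first /r/ deletes. → [merosajira].
/jahoshizufudrumom/: the rule's environment is not met; surfaces unchanged as [jahoshizufudrumom].

zekistuatiboxe, merosajira, jahoshizufudrumom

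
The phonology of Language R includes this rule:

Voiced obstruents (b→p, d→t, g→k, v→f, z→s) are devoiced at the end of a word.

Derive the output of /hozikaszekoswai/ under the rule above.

hozikaszekoswai

No segment of /hozikaszekoswai/ meets the structural description of the rule, so the form surfaces unchanged.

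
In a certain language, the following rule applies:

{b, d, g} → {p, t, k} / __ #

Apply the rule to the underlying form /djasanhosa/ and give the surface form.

djasanhosa

No segment of /djasanhosa/ meets the structural description of the rule, so the form surfaces unchanged.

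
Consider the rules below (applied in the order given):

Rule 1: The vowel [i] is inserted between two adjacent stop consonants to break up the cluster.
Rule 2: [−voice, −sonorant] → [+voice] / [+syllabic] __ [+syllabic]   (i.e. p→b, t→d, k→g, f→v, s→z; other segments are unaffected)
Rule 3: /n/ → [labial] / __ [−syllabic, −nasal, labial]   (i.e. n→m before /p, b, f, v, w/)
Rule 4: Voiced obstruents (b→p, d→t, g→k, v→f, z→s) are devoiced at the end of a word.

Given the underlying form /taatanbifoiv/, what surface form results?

Rule 1 (stop-cluster i-epenthesis): no segment meets the environment; /taatanbifoiv/ is unchanged.
Rule 2 (intervocalic voicing): /t/ is a voiceless obstruent between vowels /a/ and /a/, so it voices to [d]. /f/ is a voiceless obstruent between vowels /i/ and /o/, so it voices to [v]. /taatanbifoiv/ → taadanbivoiv.
Rule 3 (nasal place assimilation): /n/ precedes the labial consonant /b/, so it assimilates in place to [m]. /taadanbivoiv/ → taadambivoiv.
Rule 4 (final devoicing): /v/ is a voiced obstruent in word-final position, so it devoices to [f]. /taadambivoiv/ → taadambivoif.

taadambivoif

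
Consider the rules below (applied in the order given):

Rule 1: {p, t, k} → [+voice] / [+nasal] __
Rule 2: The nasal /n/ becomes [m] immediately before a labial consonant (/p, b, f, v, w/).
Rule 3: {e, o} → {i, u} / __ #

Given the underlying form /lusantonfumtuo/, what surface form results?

lusandomfumduu

Rule 1 (post-nasal voicing): /t/ is a voiceless stop immediately after the nasal /n/, so it voices to [d]. /t/ is a voiceless stop immediately after the nasal /m/, so it voices to [d]. /lusantonfumtuo/ → lusandonfumduo.
Rule 2 (nasal place assimilation): /n/ precedes the labial consonant /f/, so it assimilates in place to [m]. /lusandonfumduo/ → lusandomfumduo.
Rule 3 (final vowel raising): /o/ is a mid vowel in word-final position, so it raises to [u]. /lusandomfumduo/ → lusandomfumduu.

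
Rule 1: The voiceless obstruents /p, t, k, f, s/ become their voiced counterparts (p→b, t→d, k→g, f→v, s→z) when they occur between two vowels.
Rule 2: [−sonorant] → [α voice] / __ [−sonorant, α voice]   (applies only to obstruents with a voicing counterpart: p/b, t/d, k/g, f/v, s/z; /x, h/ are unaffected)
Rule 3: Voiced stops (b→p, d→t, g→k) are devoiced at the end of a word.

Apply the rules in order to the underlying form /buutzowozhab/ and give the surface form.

Rule 1 (intervocalic voicing): no segment meets the environment; /buutzowozhab/ is unchanged.
Rule 2 (regressive voicing assimilation): /t/ precedes the voiced obstruent /z/, so it voices to [d] by assimilation. /z/ precedes the voiceless obstruent /h/, so it devoices to [s] by assimilation. /buutzowozhab/ → buudzowoshab.
Rule 3 (final devoicing): /b/ is a voiced stop in word-final position, so it devoices to [p]. /buudzowoshab/ → buudzowoshap.

buudzowoshap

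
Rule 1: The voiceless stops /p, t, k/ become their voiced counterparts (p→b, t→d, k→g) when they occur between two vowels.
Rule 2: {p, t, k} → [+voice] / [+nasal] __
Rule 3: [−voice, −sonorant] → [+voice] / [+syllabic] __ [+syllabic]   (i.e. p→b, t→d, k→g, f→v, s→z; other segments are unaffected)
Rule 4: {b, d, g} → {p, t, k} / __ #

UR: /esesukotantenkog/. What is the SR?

ezezugodandengok

Rule 1 (intervocalic voicing): /k/ is a voiceless stop between vowels /u/ and /o/, so it voices to [g]. /t/ is a voiceless stop between vowels /o/ and /a/, so it voices to [d]. /esesukotantenkog/ → esesugodantenkog.
Rule 2 (post-nasal voicing): /t/ is a voiceless stop immediately after the nasal /n/, so it voices to [d]. /k/ is a voiceless stop immediately after the nasal /n/, so it voices to [g]. /esesugodantenkog/ → esesugodandengog.
Rule 3 (intervocalic voicing): /s/ is a voiceless obstruent between vowels /e/ and /e/, so it voices to [z]. /s/ is a voiceless obstruent between vowels /e/ and /u/, so it voices to [z]. /esesugodandengog/ → ezezugodandengog.
Rule 4 (final devoicing): /g/ is a voiced stop in word-final position, so it devoices to [k]. /ezezugodandengog/ → ezezugodandengok.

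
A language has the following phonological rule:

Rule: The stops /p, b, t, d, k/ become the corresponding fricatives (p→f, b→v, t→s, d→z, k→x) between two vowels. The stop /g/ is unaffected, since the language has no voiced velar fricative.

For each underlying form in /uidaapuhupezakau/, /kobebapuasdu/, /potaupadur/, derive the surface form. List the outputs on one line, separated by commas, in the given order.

uizaafuhufezaxau, kovevafuasdu, posaufazur

/uidaapuhupezakau/: /d/ is a stop between vowels /i/ and /a/, so it spirantizes to the fricative [z]. /p/ is a stop between vowels /a/ and /u/, so it spirantizes to the fricative [f]. /p/ is a stop between vowels /u/ and /e/, so it spirantizes to the fricative [f]. /k/ is a stop between vowels /a/ and /a/, so it spirantizes to the fricative [x]. → [uizaafuhufezaxau].
/kobebapuasdu/: /b/ is a stop between vowels /o/ and /e/, so it spirantizes to the fricative [v]. /b/ is a stop between vowels /e/ and /a/, so it spirantizes to the fricative [v]. /p/ is a stop between vowels /a/ and /u/, so it spirantizes to the fricative [f]. → [kovevafuasdu].
/potaupadur/: /t/ is a stop between vowels /o/ and /a/, so it spirantizes to the fricative [s]. /p/ is a stop between vowels /u/ and /a/, so it spirantizes to the fricative [f]. /d/ is a stop between vowels /a/ and /u/, so it spirantizes to the fricative [z]. → [posaufazur].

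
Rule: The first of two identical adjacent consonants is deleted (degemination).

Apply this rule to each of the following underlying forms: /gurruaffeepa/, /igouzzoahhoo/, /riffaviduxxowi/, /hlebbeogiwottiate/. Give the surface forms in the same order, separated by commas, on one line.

/gurruaffeepa/: /rr/ is a geminate; the first /r/ deletes. /ff/ is a geminate; the first /f/ deletes. → [guruafeepa].
/igouzzoahhoo/: /zz/ is a geminate; the first /z/ deletes. /hh/ is a geminate; the first /h/ deletes. → [igouzoahoo].
/riffaviduxxowi/: /ff/ is a geminate; the first /f/ deletes. /xx/ is a geminate; the first /x/ deletes. → [rifaviduxowi].
/hlebbeogiwottiate/: /bb/ is a geminate; the first /b/ deletes. /tt/ is a geminate; the first /t/ deletes. → [hlebeogiwotiate].

guruafeepa, igouzoahoo, rifaviduxowi, hlebeogiwotiate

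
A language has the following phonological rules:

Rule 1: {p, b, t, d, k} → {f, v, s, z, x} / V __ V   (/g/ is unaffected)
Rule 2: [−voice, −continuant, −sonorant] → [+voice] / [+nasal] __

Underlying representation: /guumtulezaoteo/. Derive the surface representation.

Rule 1 (intervocalic spirantization): /t/ is a stop between vowels /o/ and /e/, so it spirantizes to the fricative [s]. /guumtulezaoteo/ → guumtulezaoseo.
Rule 2 (post-nasal voicing): /t/ is a voiceless stop immediately after the nasal /m/, so it voices to [d]. /guumtulezaoseo/ → guumdulezaoseo.

guumdulezaoseo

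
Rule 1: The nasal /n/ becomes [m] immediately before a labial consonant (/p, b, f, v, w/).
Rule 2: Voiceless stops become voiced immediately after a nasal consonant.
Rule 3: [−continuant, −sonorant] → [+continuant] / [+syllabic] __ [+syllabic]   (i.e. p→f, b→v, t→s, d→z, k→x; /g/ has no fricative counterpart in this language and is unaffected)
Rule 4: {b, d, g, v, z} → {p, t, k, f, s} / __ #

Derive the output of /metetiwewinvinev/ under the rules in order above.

mesesiwewimvinef

Rule 1 (nasal place assimilation): /n/ precedes the labial consonant /v/, so it assimilates in place to [m]. /metetiwewinvinev/ → metetiwewimvinev.
Rule 2 (post-nasal voicing): no segment meets the environment; /metetiwewimvinev/ is unchanged.
Rule 3 (intervocalic spirantization): /t/ is a stop between vowels /e/ and /e/, so it spirantizes to the fricative [s]. /t/ is a stop between vowels /e/ and /i/, so it spirantizes to the fricative [s]. /metetiwewimvinev/ → mesesiwewimvinev.
Rule 4 (final devoicing): /v/ is a voiced obstruent in word-final position, so it devoices to [f]. /mesesiwewimvinev/ → mesesiwewimvinef.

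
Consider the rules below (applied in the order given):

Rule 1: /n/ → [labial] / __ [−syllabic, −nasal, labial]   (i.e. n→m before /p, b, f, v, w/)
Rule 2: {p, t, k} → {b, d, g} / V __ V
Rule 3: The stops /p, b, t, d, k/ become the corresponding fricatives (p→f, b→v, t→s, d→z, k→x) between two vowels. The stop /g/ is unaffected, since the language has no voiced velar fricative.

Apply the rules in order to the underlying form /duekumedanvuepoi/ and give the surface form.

duegumezamvuevoi

Rule 1 (nasal place assimilation): /n/ precedes the labial consonant /v/, so it assimilates in place to [m]. /duekumedanvuepoi/ → duekumedamvuepoi.
Rule 2 (intervocalic voicing): /k/ is a voiceless stop between vowels /e/ and /u/, so it voices to [g]. /p/ is a voiceless stop between vowels /e/ and /o/, so it voices to [b]. /duekumedamvuepoi/ → duegumedamvueboi.
Rule 3 (intervocalic spirantization): /d/ is a stop between vowels /e/ and /a/, so it spirantizes to the fricative [z]. /b/ is a stop between vowels /e/ and /o/, so it spirantizes to the fricative [v]. /duegumedamvueboi/ → duegumezamvuevoi.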